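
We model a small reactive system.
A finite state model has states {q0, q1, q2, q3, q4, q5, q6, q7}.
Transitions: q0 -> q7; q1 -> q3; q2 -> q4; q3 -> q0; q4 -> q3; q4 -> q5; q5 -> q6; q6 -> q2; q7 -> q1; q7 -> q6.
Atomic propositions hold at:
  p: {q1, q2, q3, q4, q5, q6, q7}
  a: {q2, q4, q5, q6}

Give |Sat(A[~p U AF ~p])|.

Sat(~p) = {q0}
AF ~p: least fixpoint, start Z0 = {q0}, add states with every successor in Z. Z1 = {q0, q3}; Z2 = {q0, q1, q3}; fixed.
Sat(AF ~p) = {q0, q1, q3}
A[~p U AF ~p]: least fixpoint, start Z0 = Sat(AF ~p) = {q0, q1, q3}, add states in Sat(~p) with every successor in Z. Already a fixed point.
Sat(A[~p U AF ~p]) = {q0, q1, q3}
|Sat(A[~p U AF ~p])| = |{q0, q1, q3}| = 3.

3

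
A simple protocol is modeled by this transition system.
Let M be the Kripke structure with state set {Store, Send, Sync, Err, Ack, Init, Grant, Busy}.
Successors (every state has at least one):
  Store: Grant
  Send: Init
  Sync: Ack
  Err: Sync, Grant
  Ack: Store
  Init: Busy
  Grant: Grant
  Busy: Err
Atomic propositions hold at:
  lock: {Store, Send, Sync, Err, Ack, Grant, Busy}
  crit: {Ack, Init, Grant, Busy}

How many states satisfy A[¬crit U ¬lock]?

2

Sat(¬crit) = {Store, Send, Sync, Err}
Sat(¬lock) = {Init}
A[¬crit U ¬lock]: least fixpoint, start Z0 = Sat(¬lock) = {Init}, add states in Sat(¬crit) with every successor in Z. Z1 = {Send, Init}; fixed.
Sat(A[¬crit U ¬lock]) = {Send, Init}
|Sat(A[¬crit U ¬lock])| = |{Send, Init}| = 2.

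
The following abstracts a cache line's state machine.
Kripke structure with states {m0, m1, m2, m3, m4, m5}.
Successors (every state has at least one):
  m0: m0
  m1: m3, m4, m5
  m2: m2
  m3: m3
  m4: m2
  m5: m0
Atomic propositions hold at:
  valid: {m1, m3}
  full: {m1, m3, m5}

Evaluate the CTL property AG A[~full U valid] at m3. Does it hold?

Yes

Sat(~full) = {m0, m2, m4}
A[~full U valid]: least fixpoint, start Z0 = Sat(valid) = {m1, m3}, add states in Sat(~full) with every successor in Z. Already a fixed point.
Sat(A[~full U valid]) = {m1, m3}
AG A[~full U valid]: greatest fixpoint, start Z0 = {m1, m3}, keep only states in Sat with every successor in Z. Z1 = {m3}; fixed.
Sat(AG A[~full U valid]) = {m3}
m3 ∈ Sat(AG A[~full U valid]) = {m3}, so the formula holds at m3.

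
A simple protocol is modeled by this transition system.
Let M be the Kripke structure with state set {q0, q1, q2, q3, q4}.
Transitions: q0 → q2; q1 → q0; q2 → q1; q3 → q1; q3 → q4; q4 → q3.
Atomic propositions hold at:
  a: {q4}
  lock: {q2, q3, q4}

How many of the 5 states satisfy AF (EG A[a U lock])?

2

A[a U lock]: least fixpoint, start Z0 = Sat(lock) = {q2, q3, q4}, add states in Sat(a) with every successor in Z. Already a fixed point.
Sat(A[a U lock]) = {q2, q3, q4}
EG A[a U lock]: greatest fixpoint, start Z0 = {q2, q3, q4}, keep only states in Sat with some successor in Z. Z1 = {q3, q4}; fixed.
Sat(EG A[a U lock]) = {q3, q4}
AF (EG A[a U lock]): least fixpoint, start Z0 = {q3, q4}, add states with every successor in Z. Already a fixed point.
Sat(AF (EG A[a U lock])) = {q3, q4}
|Sat(AF (EG A[a U lock]))| = |{q3, q4}| = 2.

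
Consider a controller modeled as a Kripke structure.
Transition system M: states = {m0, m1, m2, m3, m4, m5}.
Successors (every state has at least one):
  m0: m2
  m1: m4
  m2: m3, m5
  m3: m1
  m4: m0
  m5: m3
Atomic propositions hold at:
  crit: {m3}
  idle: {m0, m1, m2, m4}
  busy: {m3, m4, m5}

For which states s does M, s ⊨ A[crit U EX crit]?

Sat(EX crit) = {s : some successor in {m3}} = {m2, m5}
A[crit U EX crit]: least fixpoint, start Z0 = Sat(EX crit) = {m2, m5}, add states in Sat(crit) with every successor in Z. Already a fixed point.
Sat(A[crit U EX crit]) = {m2, m5}

{m2, m5}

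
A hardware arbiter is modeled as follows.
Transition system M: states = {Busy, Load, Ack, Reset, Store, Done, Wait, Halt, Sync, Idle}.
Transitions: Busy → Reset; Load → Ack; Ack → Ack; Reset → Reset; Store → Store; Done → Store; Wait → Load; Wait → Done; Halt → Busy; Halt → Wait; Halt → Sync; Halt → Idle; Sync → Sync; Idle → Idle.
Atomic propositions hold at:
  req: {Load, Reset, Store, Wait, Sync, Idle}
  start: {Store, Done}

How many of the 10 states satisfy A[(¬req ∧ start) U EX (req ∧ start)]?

2

Sat(¬req) = {Busy, Ack, Done, Halt}
Sat(¬req ∧ start) = {Done}
Sat(req ∧ start) = {Store}
Sat(EX (req ∧ start)) = {s : some successor in {Store}} = {Store, Done}
A[(¬req ∧ start) U EX (req ∧ start)]: least fixpoint, start Z0 = Sat(EX (req ∧ start)) = {Store, Done}, add states in Sat(¬req ∧ start) with every successor in Z. Already a fixed point.
Sat(A[(¬req ∧ start) U EX (req ∧ start)]) = {Store, Done}
|Sat(A[(¬req ∧ start) U EX (req ∧ start)])| = |{Store, Done}| = 2.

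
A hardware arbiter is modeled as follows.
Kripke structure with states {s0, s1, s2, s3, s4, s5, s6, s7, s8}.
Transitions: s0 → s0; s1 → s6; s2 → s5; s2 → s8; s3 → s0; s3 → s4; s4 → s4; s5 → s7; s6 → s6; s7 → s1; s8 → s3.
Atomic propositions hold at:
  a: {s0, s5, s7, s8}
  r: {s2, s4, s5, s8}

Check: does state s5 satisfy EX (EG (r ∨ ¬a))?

Sat(¬a) = {s1, s2, s3, s4, s6}
Sat(r ∨ ¬a) = {s1, s2, s3, s4, s5, s6, s8}
EG (r ∨ ¬a): greatest fixpoint, start Z0 = {s1, s2, s3, s4, s5, s6, s8}, keep only states in Sat with some successor in Z. Z1 = {s1, s2, s3, s4, s6, s8}; fixed.
Sat(EG (r ∨ ¬a)) = {s1, s2, s3, s4, s6, s8}
Sat(EX (EG (r ∨ ¬a))) = {s : some successor in {s1, s2, s3, s4, s6, s8}} = {s1, s2, s3, s4, s6, s7, s8}
s5 ∉ Sat(EX (EG (r ∨ ¬a))) = {s1, s2, s3, s4, s6, s7, s8}, so the formula does not hold at s5.

No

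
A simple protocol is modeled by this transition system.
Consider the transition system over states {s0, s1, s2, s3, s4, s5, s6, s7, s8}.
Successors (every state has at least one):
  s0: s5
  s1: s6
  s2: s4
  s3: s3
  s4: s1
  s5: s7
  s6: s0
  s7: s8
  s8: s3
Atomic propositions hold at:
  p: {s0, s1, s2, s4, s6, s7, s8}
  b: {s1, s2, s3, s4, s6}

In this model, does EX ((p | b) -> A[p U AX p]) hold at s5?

Sat(p | b) = {s0, s1, s2, s3, s4, s6, s7, s8}
Sat(AX p) = {s : every successor in {s0, s1, s2, s4, s6, s7, s8}} = {s1, s2, s4, s5, s6, s7}
A[p U AX p]: least fixpoint, start Z0 = Sat(AX p) = {s1, s2, s4, s5, s6, s7}, add states in Sat(p) with every successor in Z. Z1 = {s0, s1, s2, s4, s5, s6, s7}; fixed.
Sat(A[p U AX p]) = {s0, s1, s2, s4, s5, s6, s7}
Sat((p | b) -> A[p U AX p]) = {s0, s1, s2, s4, s5, s6, s7}
Sat(EX ((p | b) -> A[p U AX p])) = {s : some successor in {s0, s1, s2, s4, s5, s6, s7}} = {s0, s1, s2, s4, s5, s6}
s5 ∈ Sat(EX ((p | b) -> A[p U AX p])) = {s0, s1, s2, s4, s5, s6}, so the formula holds at s5.

Yes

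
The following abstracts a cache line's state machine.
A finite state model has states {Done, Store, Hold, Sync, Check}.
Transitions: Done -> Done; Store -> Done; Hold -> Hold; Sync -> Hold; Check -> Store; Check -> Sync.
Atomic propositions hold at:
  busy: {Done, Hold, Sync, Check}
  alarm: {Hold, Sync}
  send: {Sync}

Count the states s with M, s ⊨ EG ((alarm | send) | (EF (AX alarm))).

3

Sat(alarm | send) = {Hold, Sync}
Sat(AX alarm) = {s : every successor in {Hold, Sync}} = {Hold, Sync}
EF (AX alarm): least fixpoint, start Z0 = {Hold, Sync}, add states with some successor in Z. Z1 = {Hold, Sync, Check}; fixed.
Sat(EF (AX alarm)) = {Hold, Sync, Check}
Sat((alarm | send) | (EF (AX alarm))) = {Hold, Sync, Check}
EG ((alarm | send) | (EF (AX alarm))): greatest fixpoint, start Z0 = {Hold, Sync, Check}, keep only states in Sat with some successor in Z. Already a fixed point.
Sat(EG ((alarm | send) | (EF (AX alarm)))) = {Hold, Sync, Check}
|Sat(EG ((alarm | send) | (EF (AX alarm))))| = |{Hold, Sync, Check}| = 3.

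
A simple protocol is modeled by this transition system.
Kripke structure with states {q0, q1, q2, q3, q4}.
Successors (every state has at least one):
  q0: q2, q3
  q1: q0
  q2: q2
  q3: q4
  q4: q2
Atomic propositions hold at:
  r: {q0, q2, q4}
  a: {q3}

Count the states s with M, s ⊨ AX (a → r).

4

Sat(a → r) = {q0, q1, q2, q4}
Sat(AX (a → r)) = {s : every successor in {q0, q1, q2, q4}} = {q1, q2, q3, q4}
|Sat(AX (a → r))| = |{q1, q2, q3, q4}| = 4.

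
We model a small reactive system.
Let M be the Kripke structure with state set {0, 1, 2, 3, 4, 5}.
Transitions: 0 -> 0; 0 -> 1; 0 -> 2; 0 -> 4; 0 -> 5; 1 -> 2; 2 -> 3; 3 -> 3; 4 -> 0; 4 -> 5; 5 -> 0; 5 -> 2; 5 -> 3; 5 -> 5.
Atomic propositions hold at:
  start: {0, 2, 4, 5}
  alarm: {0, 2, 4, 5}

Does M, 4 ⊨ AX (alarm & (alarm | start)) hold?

Sat(alarm | start) = {0, 2, 4, 5}
Sat(alarm & (alarm | start)) = {0, 2, 4, 5}
Sat(AX (alarm & (alarm | start))) = {s : every successor in {0, 2, 4, 5}} = {1, 4}
4 ∈ Sat(AX (alarm & (alarm | start))) = {1, 4}, so the formula holds at 4.

Yes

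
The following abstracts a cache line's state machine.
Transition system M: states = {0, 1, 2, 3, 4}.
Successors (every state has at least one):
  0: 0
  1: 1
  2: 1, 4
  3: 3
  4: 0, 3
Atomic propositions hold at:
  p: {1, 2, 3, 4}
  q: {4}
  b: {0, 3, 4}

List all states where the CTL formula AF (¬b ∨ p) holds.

Sat(¬b) = {1, 2}
Sat(¬b ∨ p) = {1, 2, 3, 4}
AF (¬b ∨ p): least fixpoint, start Z0 = {1, 2, 3, 4}, add states with every successor in Z. Already a fixed point.
Sat(AF (¬b ∨ p)) = {1, 2, 3, 4}

{1, 2, 3, 4}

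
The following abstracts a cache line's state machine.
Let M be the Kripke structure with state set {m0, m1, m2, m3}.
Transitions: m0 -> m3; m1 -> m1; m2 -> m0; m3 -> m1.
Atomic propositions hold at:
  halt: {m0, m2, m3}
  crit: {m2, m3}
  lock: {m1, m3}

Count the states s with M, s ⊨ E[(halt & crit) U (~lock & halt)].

Sat(halt & crit) = {m2, m3}
Sat(~lock) = {m0, m2}
Sat(~lock & halt) = {m0, m2}
E[(halt & crit) U (~lock & halt)]: least fixpoint, start Z0 = Sat((~lock & halt)) = {m0, m2}, add states in Sat(halt & crit) with some successor in Z. Already a fixed point.
Sat(E[(halt & crit) U (~lock & halt)]) = {m0, m2}
|Sat(E[(halt & crit) U (~lock & halt)])| = |{m0, m2}| = 2.

2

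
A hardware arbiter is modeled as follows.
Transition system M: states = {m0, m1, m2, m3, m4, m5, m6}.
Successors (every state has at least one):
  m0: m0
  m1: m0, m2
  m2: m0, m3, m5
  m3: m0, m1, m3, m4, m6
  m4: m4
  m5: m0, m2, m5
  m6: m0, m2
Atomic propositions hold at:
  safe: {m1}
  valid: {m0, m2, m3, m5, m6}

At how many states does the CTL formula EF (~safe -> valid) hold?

6

Sat(~safe) = {m0, m2, m3, m4, m5, m6}
Sat(~safe -> valid) = {m0, m1, m2, m3, m5, m6}
EF (~safe -> valid): least fixpoint, start Z0 = {m0, m1, m2, m3, m5, m6}, add states with some successor in Z. Already a fixed point.
Sat(EF (~safe -> valid)) = {m0, m1, m2, m3, m5, m6}
|Sat(EF (~safe -> valid))| = |{m0, m1, m2, m3, m5, m6}| = 6.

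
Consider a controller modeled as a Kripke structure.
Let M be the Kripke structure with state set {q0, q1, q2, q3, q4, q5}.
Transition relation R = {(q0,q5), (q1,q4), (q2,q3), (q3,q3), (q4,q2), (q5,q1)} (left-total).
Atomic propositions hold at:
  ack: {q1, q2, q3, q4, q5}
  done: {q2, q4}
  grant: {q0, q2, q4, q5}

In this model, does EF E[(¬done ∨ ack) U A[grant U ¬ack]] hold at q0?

Yes

Sat(¬done) = {q0, q1, q3, q5}
Sat(¬done ∨ ack) = {q0, q1, q2, q3, q4, q5}
Sat(¬ack) = {q0}
A[grant U ¬ack]: least fixpoint, start Z0 = Sat(¬ack) = {q0}, add states in Sat(grant) with every successor in Z. Already a fixed point.
Sat(A[grant U ¬ack]) = {q0}
E[(¬done ∨ ack) U A[grant U ¬ack]]: least fixpoint, start Z0 = Sat(A[grant U ¬ack]) = {q0}, add states in Sat(¬done ∨ ack) with some successor in Z. Already a fixed point.
Sat(E[(¬done ∨ ack) U A[grant U ¬ack]]) = {q0}
EF E[(¬done ∨ ack) U A[grant U ¬ack]]: least fixpoint, start Z0 = {q0}, add states with some successor in Z. Already a fixed point.
Sat(EF E[(¬done ∨ ack) U A[grant U ¬ack]]) = {q0}
q0 ∈ Sat(EF E[(¬done ∨ ack) U A[grant U ¬ack]]) = {q0}, so the formula holds at q0.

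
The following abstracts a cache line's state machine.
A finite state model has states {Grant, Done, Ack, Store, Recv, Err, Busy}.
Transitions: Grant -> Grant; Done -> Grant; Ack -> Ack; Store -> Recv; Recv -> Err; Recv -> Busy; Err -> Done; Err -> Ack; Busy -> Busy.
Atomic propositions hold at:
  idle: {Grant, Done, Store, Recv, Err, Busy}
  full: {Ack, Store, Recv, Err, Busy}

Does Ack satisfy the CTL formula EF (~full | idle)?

Sat(~full) = {Grant, Done}
Sat(~full | idle) = {Grant, Done, Store, Recv, Err, Busy}
EF (~full | idle): least fixpoint, start Z0 = {Grant, Done, Store, Recv, Err, Busy}, add states with some successor in Z. Already a fixed point.
Sat(EF (~full | idle)) = {Grant, Done, Store, Recv, Err, Busy}
Ack ∉ Sat(EF (~full | idle)) = {Grant, Done, Store, Recv, Err, Busy}, so the formula does not hold at Ack.

No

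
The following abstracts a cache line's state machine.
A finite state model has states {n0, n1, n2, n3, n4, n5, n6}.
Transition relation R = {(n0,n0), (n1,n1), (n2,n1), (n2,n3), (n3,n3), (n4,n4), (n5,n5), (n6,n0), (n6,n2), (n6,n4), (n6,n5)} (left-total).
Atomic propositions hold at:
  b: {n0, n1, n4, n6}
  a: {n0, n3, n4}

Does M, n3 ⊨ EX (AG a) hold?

AG a: greatest fixpoint, start Z0 = {n0, n3, n4}, keep only states in Sat with every successor in Z. Already a fixed point.
Sat(AG a) = {n0, n3, n4}
Sat(EX (AG a)) = {s : some successor in {n0, n3, n4}} = {n0, n2, n3, n4, n6}
n3 ∈ Sat(EX (AG a)) = {n0, n2, n3, n4, n6}, so the formula holds at n3.

Yes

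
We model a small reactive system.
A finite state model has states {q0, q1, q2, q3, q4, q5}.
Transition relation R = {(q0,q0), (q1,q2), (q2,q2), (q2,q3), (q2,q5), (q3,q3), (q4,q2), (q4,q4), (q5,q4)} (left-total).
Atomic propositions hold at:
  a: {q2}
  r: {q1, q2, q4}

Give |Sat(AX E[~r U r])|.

Sat(~r) = {q0, q3, q5}
E[~r U r]: least fixpoint, start Z0 = Sat(r) = {q1, q2, q4}, add states in Sat(~r) with some successor in Z. Z1 = {q1, q2, q4, q5}; fixed.
Sat(E[~r U r]) = {q1, q2, q4, q5}
Sat(AX E[~r U r]) = {s : every successor in {q1, q2, q4, q5}} = {q1, q4, q5}
|Sat(AX E[~r U r])| = |{q1, q4, q5}| = 3.

3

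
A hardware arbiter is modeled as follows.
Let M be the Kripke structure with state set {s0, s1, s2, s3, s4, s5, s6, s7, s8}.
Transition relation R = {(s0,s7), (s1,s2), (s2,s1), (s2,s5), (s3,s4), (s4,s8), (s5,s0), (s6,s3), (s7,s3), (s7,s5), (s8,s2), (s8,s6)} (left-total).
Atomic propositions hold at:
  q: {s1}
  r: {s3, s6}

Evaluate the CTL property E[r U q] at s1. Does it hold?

Yes

E[r U q]: least fixpoint, start Z0 = Sat(q) = {s1}, add states in Sat(r) with some successor in Z. Already a fixed point.
Sat(E[r U q]) = {s1}
s1 ∈ Sat(E[r U q]) = {s1}, so the formula holds at s1.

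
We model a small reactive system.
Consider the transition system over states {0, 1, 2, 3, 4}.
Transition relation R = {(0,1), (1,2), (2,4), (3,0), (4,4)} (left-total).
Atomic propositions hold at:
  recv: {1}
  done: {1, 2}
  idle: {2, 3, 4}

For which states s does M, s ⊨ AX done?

Sat(AX done) = {s : every successor in {1, 2}} = {0, 1}

{0, 1}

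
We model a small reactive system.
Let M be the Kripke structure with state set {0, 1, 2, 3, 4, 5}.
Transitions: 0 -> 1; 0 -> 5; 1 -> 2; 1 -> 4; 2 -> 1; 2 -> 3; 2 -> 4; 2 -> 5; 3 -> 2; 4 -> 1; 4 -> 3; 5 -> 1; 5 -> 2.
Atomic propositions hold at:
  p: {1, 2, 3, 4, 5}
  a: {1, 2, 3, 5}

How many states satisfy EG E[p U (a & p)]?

Sat(a & p) = {1, 2, 3, 5}
E[p U (a & p)]: least fixpoint, start Z0 = Sat((a & p)) = {1, 2, 3, 5}, add states in Sat(p) with some successor in Z. Z1 = {1, 2, 3, 4, 5}; fixed.
Sat(E[p U (a & p)]) = {1, 2, 3, 4, 5}
EG E[p U (a & p)]: greatest fixpoint, start Z0 = {1, 2, 3, 4, 5}, keep only states in Sat with some successor in Z. Already a fixed point.
Sat(EG E[p U (a & p)]) = {1, 2, 3, 4, 5}
|Sat(EG E[p U (a & p)])| = |{1, 2, 3, 4, 5}| = 5.

5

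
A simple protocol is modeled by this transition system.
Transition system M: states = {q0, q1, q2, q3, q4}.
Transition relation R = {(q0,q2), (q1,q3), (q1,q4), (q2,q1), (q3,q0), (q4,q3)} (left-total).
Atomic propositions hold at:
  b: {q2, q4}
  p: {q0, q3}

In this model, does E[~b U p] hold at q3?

Yes

Sat(~b) = {q0, q1, q3}
E[~b U p]: least fixpoint, start Z0 = Sat(p) = {q0, q3}, add states in Sat(~b) with some successor in Z. Z1 = {q0, q1, q3}; fixed.
Sat(E[~b U p]) = {q0, q1, q3}
q3 ∈ Sat(E[~b U p]) = {q0, q1, q3}, so the formula holds at q3.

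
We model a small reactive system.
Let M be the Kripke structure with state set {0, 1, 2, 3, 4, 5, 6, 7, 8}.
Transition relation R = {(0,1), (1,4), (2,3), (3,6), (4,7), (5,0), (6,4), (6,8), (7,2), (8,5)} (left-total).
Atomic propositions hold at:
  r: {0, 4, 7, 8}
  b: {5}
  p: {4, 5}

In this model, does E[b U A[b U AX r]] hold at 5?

Yes

Sat(AX r) = {s : every successor in {0, 4, 7, 8}} = {1, 4, 5, 6}
A[b U AX r]: least fixpoint, start Z0 = Sat(AX r) = {1, 4, 5, 6}, add states in Sat(b) with every successor in Z. Already a fixed point.
Sat(A[b U AX r]) = {1, 4, 5, 6}
E[b U A[b U AX r]]: least fixpoint, start Z0 = Sat(A[b U AX r]) = {1, 4, 5, 6}, add states in Sat(b) with some successor in Z. Already a fixed point.
Sat(E[b U A[b U AX r]]) = {1, 4, 5, 6}
5 ∈ Sat(E[b U A[b U AX r]]) = {1, 4, 5, 6}, so the formula holds at 5.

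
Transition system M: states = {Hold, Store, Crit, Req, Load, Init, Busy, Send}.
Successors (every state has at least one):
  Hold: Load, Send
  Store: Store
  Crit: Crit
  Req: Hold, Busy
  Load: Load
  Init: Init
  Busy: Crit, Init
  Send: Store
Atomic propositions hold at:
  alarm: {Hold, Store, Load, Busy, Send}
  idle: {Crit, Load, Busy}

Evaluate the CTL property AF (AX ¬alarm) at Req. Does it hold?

Sat(¬alarm) = {Crit, Req, Init}
Sat(AX ¬alarm) = {s : every successor in {Crit, Req, Init}} = {Crit, Init, Busy}
AF (AX ¬alarm): least fixpoint, start Z0 = {Crit, Init, Busy}, add states with every successor in Z. Already a fixed point.
Sat(AF (AX ¬alarm)) = {Crit, Init, Busy}
Req ∉ Sat(AF (AX ¬alarm)) = {Crit, Init, Busy}, so the formula does not hold at Req.

No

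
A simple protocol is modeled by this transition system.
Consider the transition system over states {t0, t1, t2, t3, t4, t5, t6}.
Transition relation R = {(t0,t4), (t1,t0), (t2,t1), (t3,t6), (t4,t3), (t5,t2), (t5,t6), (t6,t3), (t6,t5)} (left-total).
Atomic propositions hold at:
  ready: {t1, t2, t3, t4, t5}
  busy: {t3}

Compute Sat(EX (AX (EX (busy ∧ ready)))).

{t1, t4, t6}

Sat(busy ∧ ready) = {t3}
Sat(EX (busy ∧ ready)) = {s : some successor in {t3}} = {t4, t6}
Sat(AX (EX (busy ∧ ready))) = {s : every successor in {t4, t6}} = {t0, t3}
Sat(EX (AX (EX (busy ∧ ready)))) = {s : some successor in {t0, t3}} = {t1, t4, t6}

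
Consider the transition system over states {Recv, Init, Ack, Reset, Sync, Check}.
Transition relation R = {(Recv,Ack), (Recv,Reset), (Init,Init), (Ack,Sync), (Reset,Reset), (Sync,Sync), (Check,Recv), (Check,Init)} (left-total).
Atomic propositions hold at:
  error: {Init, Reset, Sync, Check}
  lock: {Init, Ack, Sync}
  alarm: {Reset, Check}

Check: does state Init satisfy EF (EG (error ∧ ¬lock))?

Sat(¬lock) = {Recv, Reset, Check}
Sat(error ∧ ¬lock) = {Reset, Check}
EG (error ∧ ¬lock): greatest fixpoint, start Z0 = {Reset, Check}, keep only states in Sat with some successor in Z. Z1 = {Reset}; fixed.
Sat(EG (error ∧ ¬lock)) = {Reset}
EF (EG (error ∧ ¬lock)): least fixpoint, start Z0 = {Reset}, add states with some successor in Z. Z1 = {Recv, Reset}; Z2 = {Recv, Reset, Check}; fixed.
Sat(EF (EG (error ∧ ¬lock))) = {Recv, Reset, Check}
Init ∉ Sat(EF (EG (error ∧ ¬lock))) = {Recv, Reset, Check}, so the formula does not hold at Init.

No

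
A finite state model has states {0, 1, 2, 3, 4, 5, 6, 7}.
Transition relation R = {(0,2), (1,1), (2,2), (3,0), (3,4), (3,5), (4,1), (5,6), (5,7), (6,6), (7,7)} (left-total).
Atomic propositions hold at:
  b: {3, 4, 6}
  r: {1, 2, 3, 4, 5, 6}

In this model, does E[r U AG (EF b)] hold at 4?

EF b: least fixpoint, start Z0 = {3, 4, 6}, add states with some successor in Z. Z1 = {3, 4, 5, 6}; fixed.
Sat(EF b) = {3, 4, 5, 6}
AG (EF b): greatest fixpoint, start Z0 = {3, 4, 5, 6}, keep only states in Sat with every successor in Z. Z1 = {6}; fixed.
Sat(AG (EF b)) = {6}
E[r U AG (EF b)]: least fixpoint, start Z0 = Sat(AG (EF b)) = {6}, add states in Sat(r) with some successor in Z. Z1 = {5, 6}; Z2 = {3, 5, 6}; fixed.
Sat(E[r U AG (EF b)]) = {3, 5, 6}
4 ∉ Sat(E[r U AG (EF b)]) = {3, 5, 6}, so the formula does not hold at 4.

No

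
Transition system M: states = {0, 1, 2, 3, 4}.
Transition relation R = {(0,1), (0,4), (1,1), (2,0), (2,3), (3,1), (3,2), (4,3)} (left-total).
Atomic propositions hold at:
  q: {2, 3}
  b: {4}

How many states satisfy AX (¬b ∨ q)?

4

Sat(¬b) = {0, 1, 2, 3}
Sat(¬b ∨ q) = {0, 1, 2, 3}
Sat(AX (¬b ∨ q)) = {s : every successor in {0, 1, 2, 3}} = {1, 2, 3, 4}
|Sat(AX (¬b ∨ q))| = |{1, 2, 3, 4}| = 4.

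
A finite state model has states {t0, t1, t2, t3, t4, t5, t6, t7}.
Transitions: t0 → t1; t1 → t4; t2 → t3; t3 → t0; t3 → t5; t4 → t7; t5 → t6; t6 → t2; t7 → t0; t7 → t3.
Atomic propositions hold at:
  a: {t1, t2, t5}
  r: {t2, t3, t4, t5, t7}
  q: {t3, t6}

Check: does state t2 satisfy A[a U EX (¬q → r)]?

Yes

Sat(¬q) = {t0, t1, t2, t4, t5, t7}
Sat(¬q → r) = {t2, t3, t4, t5, t6, t7}
Sat(EX (¬q → r)) = {s : some successor in {t2, t3, t4, t5, t6, t7}} = {t1, t2, t3, t4, t5, t6, t7}
A[a U EX (¬q → r)]: least fixpoint, start Z0 = Sat(EX (¬q → r)) = {t1, t2, t3, t4, t5, t6, t7}, add states in Sat(a) with every successor in Z. Already a fixed point.
Sat(A[a U EX (¬q → r)]) = {t1, t2, t3, t4, t5, t6, t7}
t2 ∈ Sat(A[a U EX (¬q → r)]) = {t1, t2, t3, t4, t5, t6, t7}, so the formula holds at t2.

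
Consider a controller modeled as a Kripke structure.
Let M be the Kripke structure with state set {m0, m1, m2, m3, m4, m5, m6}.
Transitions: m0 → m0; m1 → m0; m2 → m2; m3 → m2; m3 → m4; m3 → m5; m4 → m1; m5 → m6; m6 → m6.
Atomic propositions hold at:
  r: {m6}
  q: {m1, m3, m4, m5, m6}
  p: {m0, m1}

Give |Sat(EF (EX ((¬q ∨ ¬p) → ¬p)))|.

Sat(¬q) = {m0, m2}
Sat(¬p) = {m2, m3, m4, m5, m6}
Sat(¬q ∨ ¬p) = {m0, m2, m3, m4, m5, m6}
Sat((¬q ∨ ¬p) → ¬p) = {m1, m2, m3, m4, m5, m6}
Sat(EX ((¬q ∨ ¬p) → ¬p)) = {s : some successor in {m1, m2, m3, m4, m5, m6}} = {m2, m3, m4, m5, m6}
EF (EX ((¬q ∨ ¬p) → ¬p)): least fixpoint, start Z0 = {m2, m3, m4, m5, m6}, add states with some successor in Z. Already a fixed point.
Sat(EF (EX ((¬q ∨ ¬p) → ¬p))) = {m2, m3, m4, m5, m6}
|Sat(EF (EX ((¬q ∨ ¬p) → ¬p)))| = |{m2, m3, m4, m5, m6}| = 5.

5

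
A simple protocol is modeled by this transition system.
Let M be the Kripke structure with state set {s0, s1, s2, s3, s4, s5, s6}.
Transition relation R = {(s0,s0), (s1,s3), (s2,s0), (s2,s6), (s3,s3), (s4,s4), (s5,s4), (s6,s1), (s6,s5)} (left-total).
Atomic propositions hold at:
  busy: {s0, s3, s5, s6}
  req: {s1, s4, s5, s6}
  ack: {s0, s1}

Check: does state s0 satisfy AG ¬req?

Yes

Sat(¬req) = {s0, s2, s3}
AG ¬req: greatest fixpoint, start Z0 = {s0, s2, s3}, keep only states in Sat with every successor in Z. Z1 = {s0, s3}; fixed.
Sat(AG ¬req) = {s0, s3}
s0 ∈ Sat(AG ¬req) = {s0, s3}, so the formula holds at s0.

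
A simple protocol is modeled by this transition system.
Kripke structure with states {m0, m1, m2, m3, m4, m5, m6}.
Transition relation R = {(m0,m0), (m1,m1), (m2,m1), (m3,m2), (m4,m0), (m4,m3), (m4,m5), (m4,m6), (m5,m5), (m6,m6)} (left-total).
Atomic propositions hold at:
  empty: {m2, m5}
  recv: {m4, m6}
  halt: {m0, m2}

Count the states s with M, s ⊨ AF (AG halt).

AG halt: greatest fixpoint, start Z0 = {m0, m2}, keep only states in Sat with every successor in Z. Z1 = {m0}; fixed.
Sat(AG halt) = {m0}
AF (AG halt): least fixpoint, start Z0 = {m0}, add states with every successor in Z. Already a fixed point.
Sat(AF (AG halt)) = {m0}
|Sat(AF (AG halt))| = |{m0}| = 1.

1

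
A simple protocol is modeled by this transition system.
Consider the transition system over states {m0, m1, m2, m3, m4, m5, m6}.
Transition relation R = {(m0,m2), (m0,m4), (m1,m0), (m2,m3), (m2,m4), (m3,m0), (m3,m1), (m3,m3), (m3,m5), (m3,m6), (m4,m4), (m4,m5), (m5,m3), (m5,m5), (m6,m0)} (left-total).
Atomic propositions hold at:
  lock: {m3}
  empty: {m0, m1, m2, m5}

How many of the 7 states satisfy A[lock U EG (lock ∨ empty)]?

5

Sat(lock ∨ empty) = {m0, m1, m2, m3, m5}
EG (lock ∨ empty): greatest fixpoint, start Z0 = {m0, m1, m2, m3, m5}, keep only states in Sat with some successor in Z. Already a fixed point.
Sat(EG (lock ∨ empty)) = {m0, m1, m2, m3, m5}
A[lock U EG (lock ∨ empty)]: least fixpoint, start Z0 = Sat(EG (lock ∨ empty)) = {m0, m1, m2, m3, m5}, add states in Sat(lock) with every successor in Z. Already a fixed point.
Sat(A[lock U EG (lock ∨ empty)]) = {m0, m1, m2, m3, m5}
|Sat(A[lock U EG (lock ∨ empty)])| = |{m0, m1, m2, m3, m5}| = 5.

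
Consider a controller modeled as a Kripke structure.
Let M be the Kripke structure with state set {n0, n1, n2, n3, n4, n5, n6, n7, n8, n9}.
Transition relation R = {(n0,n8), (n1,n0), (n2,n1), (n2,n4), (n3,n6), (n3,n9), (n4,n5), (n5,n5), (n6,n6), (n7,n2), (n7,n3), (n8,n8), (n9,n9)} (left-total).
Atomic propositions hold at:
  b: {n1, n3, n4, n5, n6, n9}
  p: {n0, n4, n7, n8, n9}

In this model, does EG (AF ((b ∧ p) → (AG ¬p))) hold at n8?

Yes

Sat(b ∧ p) = {n4, n9}
Sat(¬p) = {n1, n2, n3, n5, n6}
AG ¬p: greatest fixpoint, start Z0 = {n1, n2, n3, n5, n6}, keep only states in Sat with every successor in Z. Z1 = {n5, n6}; fixed.
Sat(AG ¬p) = {n5, n6}
Sat((b ∧ p) → (AG ¬p)) = {n0, n1, n2, n3, n5, n6, n7, n8}
AF ((b ∧ p) → (AG ¬p)): least fixpoint, start Z0 = {n0, n1, n2, n3, n5, n6, n7, n8}, add states with every successor in Z. Z1 = {n0, n1, n2, n3, n4, n5, n6, n7, n8}; fixed.
Sat(AF ((b ∧ p) → (AG ¬p))) = {n0, n1, n2, n3, n4, n5, n6, n7, n8}
EG (AF ((b ∧ p) → (AG ¬p))): greatest fixpoint, start Z0 = {n0, n1, n2, n3, n4, n5, n6, n7, n8}, keep only states in Sat with some successor in Z. Already a fixed point.
Sat(EG (AF ((b ∧ p) → (AG ¬p)))) = {n0, n1, n2, n3, n4, n5, n6, n7, n8}
n8 ∈ Sat(EG (AF ((b ∧ p) → (AG ¬p)))) = {n0, n1, n2, n3, n4, n5, n6, n7, n8}, so the formula holds at n8.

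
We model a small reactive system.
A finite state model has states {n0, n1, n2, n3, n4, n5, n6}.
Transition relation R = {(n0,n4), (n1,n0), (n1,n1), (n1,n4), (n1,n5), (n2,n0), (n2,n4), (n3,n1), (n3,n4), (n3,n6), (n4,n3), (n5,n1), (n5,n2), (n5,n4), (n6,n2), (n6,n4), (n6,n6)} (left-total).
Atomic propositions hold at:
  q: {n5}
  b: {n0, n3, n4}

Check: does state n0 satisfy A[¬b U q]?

No

Sat(¬b) = {n1, n2, n5, n6}
A[¬b U q]: least fixpoint, start Z0 = Sat(q) = {n5}, add states in Sat(¬b) with every successor in Z. Already a fixed point.
Sat(A[¬b U q]) = {n5}
n0 ∉ Sat(A[¬b U q]) = {n5}, so the formula does not hold at n0.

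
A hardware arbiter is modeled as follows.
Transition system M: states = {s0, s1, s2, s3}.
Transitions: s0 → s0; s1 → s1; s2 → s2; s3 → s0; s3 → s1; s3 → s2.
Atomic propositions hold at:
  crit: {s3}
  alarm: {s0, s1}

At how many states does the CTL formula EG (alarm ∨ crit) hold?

3

Sat(alarm ∨ crit) = {s0, s1, s3}
EG (alarm ∨ crit): greatest fixpoint, start Z0 = {s0, s1, s3}, keep only states in Sat with some successor in Z. Already a fixed point.
Sat(EG (alarm ∨ crit)) = {s0, s1, s3}
|Sat(EG (alarm ∨ crit))| = |{s0, s1, s3}| = 3.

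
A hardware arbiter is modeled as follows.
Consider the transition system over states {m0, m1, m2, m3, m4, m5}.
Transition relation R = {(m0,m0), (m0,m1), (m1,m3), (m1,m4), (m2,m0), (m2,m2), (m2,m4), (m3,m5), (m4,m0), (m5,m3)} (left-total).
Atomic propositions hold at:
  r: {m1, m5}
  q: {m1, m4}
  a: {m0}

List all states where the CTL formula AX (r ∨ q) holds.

{m3}

Sat(r ∨ q) = {m1, m4, m5}
Sat(AX (r ∨ q)) = {s : every successor in {m1, m4, m5}} = {m3}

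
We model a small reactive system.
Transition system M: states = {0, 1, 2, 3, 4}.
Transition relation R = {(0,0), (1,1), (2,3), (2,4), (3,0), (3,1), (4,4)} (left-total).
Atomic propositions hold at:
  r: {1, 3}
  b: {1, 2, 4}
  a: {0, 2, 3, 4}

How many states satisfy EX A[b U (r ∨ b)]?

Sat(r ∨ b) = {1, 2, 3, 4}
A[b U (r ∨ b)]: least fixpoint, start Z0 = Sat((r ∨ b)) = {1, 2, 3, 4}, add states in Sat(b) with every successor in Z. Already a fixed point.
Sat(A[b U (r ∨ b)]) = {1, 2, 3, 4}
Sat(EX A[b U (r ∨ b)]) = {s : some successor in {1, 2, 3, 4}} = {1, 2, 3, 4}
|Sat(EX A[b U (r ∨ b)])| = |{1, 2, 3, 4}| = 4.

4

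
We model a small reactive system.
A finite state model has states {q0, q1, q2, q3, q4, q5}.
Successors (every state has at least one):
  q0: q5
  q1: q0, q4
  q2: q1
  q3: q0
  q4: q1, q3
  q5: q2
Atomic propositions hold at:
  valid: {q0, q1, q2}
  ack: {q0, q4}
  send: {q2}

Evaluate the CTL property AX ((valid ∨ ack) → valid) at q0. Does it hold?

Sat(valid ∨ ack) = {q0, q1, q2, q4}
Sat((valid ∨ ack) → valid) = {q0, q1, q2, q3, q5}
Sat(AX ((valid ∨ ack) → valid)) = {s : every successor in {q0, q1, q2, q3, q5}} = {q0, q2, q3, q4, q5}
q0 ∈ Sat(AX ((valid ∨ ack) → valid)) = {q0, q2, q3, q4, q5}, so the formula holds at q0.

Yes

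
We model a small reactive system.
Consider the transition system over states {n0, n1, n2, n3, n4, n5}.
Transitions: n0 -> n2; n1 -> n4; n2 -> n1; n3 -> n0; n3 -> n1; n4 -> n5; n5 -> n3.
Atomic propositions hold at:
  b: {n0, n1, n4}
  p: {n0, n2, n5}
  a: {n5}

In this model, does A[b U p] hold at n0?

A[b U p]: least fixpoint, start Z0 = Sat(p) = {n0, n2, n5}, add states in Sat(b) with every successor in Z. Z1 = {n0, n2, n4, n5}; Z2 = {n0, n1, n2, n4, n5}; fixed.
Sat(A[b U p]) = {n0, n1, n2, n4, n5}
n0 ∈ Sat(A[b U p]) = {n0, n1, n2, n4, n5}, so the formula holds at n0.

Yes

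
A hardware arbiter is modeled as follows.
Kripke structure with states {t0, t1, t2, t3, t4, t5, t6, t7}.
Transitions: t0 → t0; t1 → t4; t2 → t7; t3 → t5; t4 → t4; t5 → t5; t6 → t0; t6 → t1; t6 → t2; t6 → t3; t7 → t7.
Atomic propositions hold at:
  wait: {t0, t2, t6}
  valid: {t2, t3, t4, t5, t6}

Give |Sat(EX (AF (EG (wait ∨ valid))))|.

6

Sat(wait ∨ valid) = {t0, t2, t3, t4, t5, t6}
EG (wait ∨ valid): greatest fixpoint, start Z0 = {t0, t2, t3, t4, t5, t6}, keep only states in Sat with some successor in Z. Z1 = {t0, t3, t4, t5, t6}; fixed.
Sat(EG (wait ∨ valid)) = {t0, t3, t4, t5, t6}
AF (EG (wait ∨ valid)): least fixpoint, start Z0 = {t0, t3, t4, t5, t6}, add states with every successor in Z. Z1 = {t0, t1, t3, t4, t5, t6}; fixed.
Sat(AF (EG (wait ∨ valid))) = {t0, t1, t3, t4, t5, t6}
Sat(EX (AF (EG (wait ∨ valid)))) = {s : some successor in {t0, t1, t3, t4, t5, t6}} = {t0, t1, t3, t4, t5, t6}
|Sat(EX (AF (EG (wait ∨ valid))))| = |{t0, t1, t3, t4, t5, t6}| = 6.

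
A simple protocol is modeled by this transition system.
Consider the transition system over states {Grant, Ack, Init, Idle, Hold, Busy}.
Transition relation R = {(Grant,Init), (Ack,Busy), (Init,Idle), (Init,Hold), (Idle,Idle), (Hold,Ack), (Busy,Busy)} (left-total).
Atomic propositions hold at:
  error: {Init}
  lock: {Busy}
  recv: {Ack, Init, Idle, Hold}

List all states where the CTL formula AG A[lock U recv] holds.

{Idle}

A[lock U recv]: least fixpoint, start Z0 = Sat(recv) = {Ack, Init, Idle, Hold}, add states in Sat(lock) with every successor in Z. Already a fixed point.
Sat(A[lock U recv]) = {Ack, Init, Idle, Hold}
AG A[lock U recv]: greatest fixpoint, start Z0 = {Ack, Init, Idle, Hold}, keep only states in Sat with every successor in Z. Z1 = {Init, Idle, Hold}; Z2 = {Init, Idle}; Z3 = {Idle}; fixed.
Sat(AG A[lock U recv]) = {Idle}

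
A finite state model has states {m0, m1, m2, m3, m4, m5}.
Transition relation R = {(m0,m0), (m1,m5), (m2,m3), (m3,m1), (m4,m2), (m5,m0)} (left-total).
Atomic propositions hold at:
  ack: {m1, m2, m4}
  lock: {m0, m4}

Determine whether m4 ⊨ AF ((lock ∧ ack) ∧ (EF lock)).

Sat(lock ∧ ack) = {m4}
EF lock: least fixpoint, start Z0 = {m0, m4}, add states with some successor in Z. Z1 = {m0, m4, m5}; Z2 = {m0, m1, m4, m5}; Z3 = {m0, m1, m3, m4, m5}; Z4 = {m0, m1, m2, m3, m4, m5}; fixed.
Sat(EF lock) = {m0, m1, m2, m3, m4, m5}
Sat((lock ∧ ack) ∧ (EF lock)) = {m4}
AF ((lock ∧ ack) ∧ (EF lock)): least fixpoint, start Z0 = {m4}, add states with every successor in Z. Already a fixed point.
Sat(AF ((lock ∧ ack) ∧ (EF lock))) = {m4}
m4 ∈ Sat(AF ((lock ∧ ack) ∧ (EF lock))) = {m4}, so the formula holds at m4.

Yes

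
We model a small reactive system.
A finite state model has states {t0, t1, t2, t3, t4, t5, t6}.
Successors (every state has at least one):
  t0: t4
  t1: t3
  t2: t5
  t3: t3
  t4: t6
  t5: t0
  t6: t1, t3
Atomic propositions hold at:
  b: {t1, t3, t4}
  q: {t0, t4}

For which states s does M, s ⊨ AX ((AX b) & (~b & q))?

{t5}

Sat(AX b) = {s : every successor in {t1, t3, t4}} = {t0, t1, t3, t6}
Sat(~b) = {t0, t2, t5, t6}
Sat(~b & q) = {t0}
Sat((AX b) & (~b & q)) = {t0}
Sat(AX ((AX b) & (~b & q))) = {s : every successor in {t0}} = {t5}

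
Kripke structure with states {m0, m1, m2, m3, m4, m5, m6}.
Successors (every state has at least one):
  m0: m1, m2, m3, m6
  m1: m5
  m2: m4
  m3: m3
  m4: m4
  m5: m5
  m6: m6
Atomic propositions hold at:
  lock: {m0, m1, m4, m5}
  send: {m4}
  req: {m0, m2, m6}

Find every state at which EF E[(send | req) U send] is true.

Sat(send | req) = {m0, m2, m4, m6}
E[(send | req) U send]: least fixpoint, start Z0 = Sat(send) = {m4}, add states in Sat(send | req) with some successor in Z. Z1 = {m2, m4}; Z2 = {m0, m2, m4}; fixed.
Sat(E[(send | req) U send]) = {m0, m2, m4}
EF E[(send | req) U send]: least fixpoint, start Z0 = {m0, m2, m4}, add states with some successor in Z. Already a fixed point.
Sat(EF E[(send | req) U send]) = {m0, m2, m4}

{m0, m2, m4}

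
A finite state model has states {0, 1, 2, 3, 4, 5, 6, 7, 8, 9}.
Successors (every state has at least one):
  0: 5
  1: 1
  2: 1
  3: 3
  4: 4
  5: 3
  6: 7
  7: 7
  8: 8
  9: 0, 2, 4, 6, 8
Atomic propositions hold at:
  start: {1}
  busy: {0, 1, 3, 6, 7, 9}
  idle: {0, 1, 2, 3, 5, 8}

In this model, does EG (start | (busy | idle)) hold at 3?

Sat(busy | idle) = {0, 1, 2, 3, 5, 6, 7, 8, 9}
Sat(start | (busy | idle)) = {0, 1, 2, 3, 5, 6, 7, 8, 9}
EG (start | (busy | idle)): greatest fixpoint, start Z0 = {0, 1, 2, 3, 5, 6, 7, 8, 9}, keep only states in Sat with some successor in Z. Already a fixed point.
Sat(EG (start | (busy | idle))) = {0, 1, 2, 3, 5, 6, 7, 8, 9}
3 ∈ Sat(EG (start | (busy | idle))) = {0, 1, 2, 3, 5, 6, 7, 8, 9}, so the formula holds at 3.

Yes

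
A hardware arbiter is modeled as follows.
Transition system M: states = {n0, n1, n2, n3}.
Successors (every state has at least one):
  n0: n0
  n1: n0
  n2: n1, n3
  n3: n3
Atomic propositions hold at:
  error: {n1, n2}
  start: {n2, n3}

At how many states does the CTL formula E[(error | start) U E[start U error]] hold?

Sat(error | start) = {n1, n2, n3}
E[start U error]: least fixpoint, start Z0 = Sat(error) = {n1, n2}, add states in Sat(start) with some successor in Z. Already a fixed point.
Sat(E[start U error]) = {n1, n2}
E[(error | start) U E[start U error]]: least fixpoint, start Z0 = Sat(E[start U error]) = {n1, n2}, add states in Sat(error | start) with some successor in Z. Already a fixed point.
Sat(E[(error | start) U E[start U error]]) = {n1, n2}
|Sat(E[(error | start) U E[start U error]])| = |{n1, n2}| = 2.

2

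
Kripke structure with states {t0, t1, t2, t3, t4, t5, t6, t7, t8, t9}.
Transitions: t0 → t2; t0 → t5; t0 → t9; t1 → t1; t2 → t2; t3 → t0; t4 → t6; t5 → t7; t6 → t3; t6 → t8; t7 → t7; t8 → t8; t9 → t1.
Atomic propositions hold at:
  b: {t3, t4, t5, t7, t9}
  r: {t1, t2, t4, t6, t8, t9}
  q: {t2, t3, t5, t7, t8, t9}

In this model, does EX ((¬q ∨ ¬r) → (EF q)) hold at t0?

Sat(¬q) = {t0, t1, t4, t6}
Sat(¬r) = {t0, t3, t5, t7}
Sat(¬q ∨ ¬r) = {t0, t1, t3, t4, t5, t6, t7}
EF q: least fixpoint, start Z0 = {t2, t3, t5, t7, t8, t9}, add states with some successor in Z. Z1 = {t0, t2, t3, t5, t6, t7, t8, t9}; Z2 = {t0, t2, t3, t4, t5, t6, t7, t8, t9}; fixed.
Sat(EF q) = {t0, t2, t3, t4, t5, t6, t7, t8, t9}
Sat((¬q ∨ ¬r) → (EF q)) = {t0, t2, t3, t4, t5, t6, t7, t8, t9}
Sat(EX ((¬q ∨ ¬r) → (EF q))) = {s : some successor in {t0, t2, t3, t4, t5, t6, t7, t8, t9}} = {t0, t2, t3, t4, t5, t6, t7, t8}
t0 ∈ Sat(EX ((¬q ∨ ¬r) → (EF q))) = {t0, t2, t3, t4, t5, t6, t7, t8}, so the formula holds at t0.

Yes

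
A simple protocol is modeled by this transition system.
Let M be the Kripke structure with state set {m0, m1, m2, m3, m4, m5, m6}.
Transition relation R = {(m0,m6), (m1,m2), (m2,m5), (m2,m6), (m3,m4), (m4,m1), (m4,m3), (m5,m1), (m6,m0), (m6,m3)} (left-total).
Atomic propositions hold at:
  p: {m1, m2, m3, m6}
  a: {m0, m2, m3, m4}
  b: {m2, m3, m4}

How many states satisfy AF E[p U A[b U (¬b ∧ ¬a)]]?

5

Sat(¬b) = {m0, m1, m5, m6}
Sat(¬a) = {m1, m5, m6}
Sat(¬b ∧ ¬a) = {m1, m5, m6}
A[b U (¬b ∧ ¬a)]: least fixpoint, start Z0 = Sat((¬b ∧ ¬a)) = {m1, m5, m6}, add states in Sat(b) with every successor in Z. Z1 = {m1, m2, m5, m6}; fixed.
Sat(A[b U (¬b ∧ ¬a)]) = {m1, m2, m5, m6}
E[p U A[b U (¬b ∧ ¬a)]]: least fixpoint, start Z0 = Sat(A[b U (¬b ∧ ¬a)]) = {m1, m2, m5, m6}, add states in Sat(p) with some successor in Z. Already a fixed point.
Sat(E[p U A[b U (¬b ∧ ¬a)]]) = {m1, m2, m5, m6}
AF E[p U A[b U (¬b ∧ ¬a)]]: least fixpoint, start Z0 = {m1, m2, m5, m6}, add states with every successor in Z. Z1 = {m0, m1, m2, m5, m6}; fixed.
Sat(AF E[p U A[b U (¬b ∧ ¬a)]]) = {m0, m1, m2, m5, m6}
|Sat(AF E[p U A[b U (¬b ∧ ¬a)]])| = |{m0, m1, m2, m5, m6}| = 5.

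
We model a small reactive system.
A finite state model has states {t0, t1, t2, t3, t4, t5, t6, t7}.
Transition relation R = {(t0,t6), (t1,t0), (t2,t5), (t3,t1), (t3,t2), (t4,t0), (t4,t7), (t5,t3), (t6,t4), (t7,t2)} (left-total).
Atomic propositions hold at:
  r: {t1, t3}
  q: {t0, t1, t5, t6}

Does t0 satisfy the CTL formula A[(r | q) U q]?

Yes

Sat(r | q) = {t0, t1, t3, t5, t6}
A[(r | q) U q]: least fixpoint, start Z0 = Sat(q) = {t0, t1, t5, t6}, add states in Sat(r | q) with every successor in Z. Already a fixed point.
Sat(A[(r | q) U q]) = {t0, t1, t5, t6}
t0 ∈ Sat(A[(r | q) U q]) = {t0, t1, t5, t6}, so the formula holds at t0.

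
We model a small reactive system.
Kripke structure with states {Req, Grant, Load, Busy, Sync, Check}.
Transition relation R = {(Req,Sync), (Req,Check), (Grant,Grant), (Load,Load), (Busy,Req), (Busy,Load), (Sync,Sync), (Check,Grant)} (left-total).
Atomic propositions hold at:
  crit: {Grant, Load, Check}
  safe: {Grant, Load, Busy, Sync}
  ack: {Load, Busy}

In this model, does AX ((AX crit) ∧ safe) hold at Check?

Sat(AX crit) = {s : every successor in {Grant, Load, Check}} = {Grant, Load, Check}
Sat((AX crit) ∧ safe) = {Grant, Load}
Sat(AX ((AX crit) ∧ safe)) = {s : every successor in {Grant, Load}} = {Grant, Load, Check}
Check ∈ Sat(AX ((AX crit) ∧ safe)) = {Grant, Load, Check}, so the formula holds at Check.

Yes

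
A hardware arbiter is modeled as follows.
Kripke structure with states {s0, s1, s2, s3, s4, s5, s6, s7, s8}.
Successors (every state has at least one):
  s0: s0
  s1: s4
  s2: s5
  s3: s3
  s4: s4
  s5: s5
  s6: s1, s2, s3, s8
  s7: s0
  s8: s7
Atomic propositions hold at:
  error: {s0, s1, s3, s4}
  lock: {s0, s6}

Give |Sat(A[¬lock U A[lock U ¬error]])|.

5

Sat(¬lock) = {s1, s2, s3, s4, s5, s7, s8}
Sat(¬error) = {s2, s5, s6, s7, s8}
A[lock U ¬error]: least fixpoint, start Z0 = Sat(¬error) = {s2, s5, s6, s7, s8}, add states in Sat(lock) with every successor in Z. Already a fixed point.
Sat(A[lock U ¬error]) = {s2, s5, s6, s7, s8}
A[¬lock U A[lock U ¬error]]: least fixpoint, start Z0 = Sat(A[lock U ¬error]) = {s2, s5, s6, s7, s8}, add states in Sat(¬lock) with every successor in Z. Already a fixed point.
Sat(A[¬lock U A[lock U ¬error]]) = {s2, s5, s6, s7, s8}
|Sat(A[¬lock U A[lock U ¬error]])| = |{s2, s5, s6, s7, s8}| = 5.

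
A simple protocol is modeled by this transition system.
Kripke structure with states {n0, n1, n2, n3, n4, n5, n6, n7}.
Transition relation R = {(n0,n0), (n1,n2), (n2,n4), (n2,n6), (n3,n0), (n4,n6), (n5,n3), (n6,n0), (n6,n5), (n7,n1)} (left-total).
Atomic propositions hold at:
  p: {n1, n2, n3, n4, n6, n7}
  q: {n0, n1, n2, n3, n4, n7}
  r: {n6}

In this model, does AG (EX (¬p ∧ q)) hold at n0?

Sat(¬p) = {n0, n5}
Sat(¬p ∧ q) = {n0}
Sat(EX (¬p ∧ q)) = {s : some successor in {n0}} = {n0, n3, n6}
AG (EX (¬p ∧ q)): greatest fixpoint, start Z0 = {n0, n3, n6}, keep only states in Sat with every successor in Z. Z1 = {n0, n3}; fixed.
Sat(AG (EX (¬p ∧ q))) = {n0, n3}
n0 ∈ Sat(AG (EX (¬p ∧ q))) = {n0, n3}, so the formula holds at n0.

Yes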